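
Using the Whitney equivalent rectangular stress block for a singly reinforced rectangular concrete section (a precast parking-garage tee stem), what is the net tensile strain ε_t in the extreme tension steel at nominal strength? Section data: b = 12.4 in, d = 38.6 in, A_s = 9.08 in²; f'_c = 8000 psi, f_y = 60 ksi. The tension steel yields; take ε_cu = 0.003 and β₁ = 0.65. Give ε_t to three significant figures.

a = A_s f_y/(0.85 f'_c b) = 6.461 in.
β₁ = 0.65, so c = a/β₁ = 6.461/0.65 = 9.940 in.
From the linear strain diagram with ε_cu = 0.003: ε_t = 0.003 (d − c)/c = 0.003 × (38.6 − 9.940)/9.940 = 0.00865.
Since ε_t ≥ 0.005, the section is tension-controlled.

ε_t ≈ 0.00865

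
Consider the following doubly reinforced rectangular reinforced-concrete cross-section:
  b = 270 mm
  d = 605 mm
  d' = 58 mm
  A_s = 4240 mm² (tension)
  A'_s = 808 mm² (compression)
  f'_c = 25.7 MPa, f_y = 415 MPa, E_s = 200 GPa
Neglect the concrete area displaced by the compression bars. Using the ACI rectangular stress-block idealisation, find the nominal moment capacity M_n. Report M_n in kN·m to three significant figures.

Assume both tension and compression steel yield.
Net tension couple steel: A_s − A'_s = 3432 mm².
a = (A_s − A'_s) f_y / (0.85 f'_c b) = 1424280/(0.85 × 25.7 × 270) = 241.48 mm.
c = a/β₁ = 241.48/0.85 = 284.09 mm; ε'_s = 0.003(c − d')/c = 0.0024 ≥ f_y/E_s = 0.0021, so compression steel does yield.
M_n = (A_s − A'_s) f_y (d − a/2) + A'_s f_y (d − d') = [1424280 × (605 − 120.74) + 335320 × (605 − 58)] × 10⁻⁶ = 689.72 + 183.42 = 873.14 kN·m.

M_n ≈ 873 kN·m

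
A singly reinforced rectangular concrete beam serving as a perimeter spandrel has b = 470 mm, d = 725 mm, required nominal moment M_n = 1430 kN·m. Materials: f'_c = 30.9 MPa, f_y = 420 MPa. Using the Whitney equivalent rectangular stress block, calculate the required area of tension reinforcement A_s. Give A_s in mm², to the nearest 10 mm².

A_s ≈ 5370 mm²

With M_n = 0.85 f'_c a b (d − a/2), solve the quadratic for a:
a = d − √(d² − 2M_n/(0.85 f'_c b)) = 725 − √(725² − 2 × 1430×10⁶/(0.85 × 30.9 × 470)) = 182.83 mm.
A_s = 0.85 f'_c a b / f_y = 0.85 × 30.9 × 182.83 × 470 / 420 = 5373.7 mm².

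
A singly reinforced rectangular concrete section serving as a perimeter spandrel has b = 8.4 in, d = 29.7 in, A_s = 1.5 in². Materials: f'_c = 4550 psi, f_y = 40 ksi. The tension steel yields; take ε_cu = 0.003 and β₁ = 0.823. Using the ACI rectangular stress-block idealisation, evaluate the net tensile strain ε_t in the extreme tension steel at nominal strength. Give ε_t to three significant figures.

a = A_s f_y/(0.85 f'_c b) = 1.847 in.
β₁ = 0.823, so c = a/β₁ = 1.847/0.823 = 2.244 in.
From the linear strain diagram with ε_cu = 0.003: ε_t = 0.003 (d − c)/c = 0.003 × (29.7 − 2.244)/2.244 = 0.0367.
Since ε_t ≥ 0.005, the section is tension-controlled.

ε_t ≈ 0.0367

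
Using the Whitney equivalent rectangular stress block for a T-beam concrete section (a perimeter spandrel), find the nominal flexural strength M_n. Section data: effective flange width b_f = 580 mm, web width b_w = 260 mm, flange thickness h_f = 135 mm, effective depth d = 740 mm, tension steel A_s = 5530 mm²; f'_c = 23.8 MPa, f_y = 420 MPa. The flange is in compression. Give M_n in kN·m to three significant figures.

Tension: T = A_s f_y = 5530 × 420 = 2322600 N.
Try a within the flange: a = T/(0.85 f'_c b_f) = 2322600/(0.85 × 23.8 × 580) = 197.95 mm.
a = 197.95 > h_f = 135 mm: the block extends into the web. Split into flange-overhang and web parts.
C_f = 0.85 f'_c (b_f − b_w) h_f = 0.85 × 23.8 × (580 − 260) × 135 = 873936 N.
Remaining web compression depth: a_w = (T − C_f)/(0.85 f'_c b_w) = (2322600 − 873936)/(0.85 × 23.8 × 260) = 275.42 mm.
M_n = C_f(d − h_f/2) + (T − C_f)(d − a_w/2) = 873936 × (740 − 67.5) + 1448664 × (740 − 137.71) = 587.72 + 872.52 = 1460.24 × 10⁶ N·mm.
M_n = 1460.24 kN·m.

M_n ≈ 1460 kN·m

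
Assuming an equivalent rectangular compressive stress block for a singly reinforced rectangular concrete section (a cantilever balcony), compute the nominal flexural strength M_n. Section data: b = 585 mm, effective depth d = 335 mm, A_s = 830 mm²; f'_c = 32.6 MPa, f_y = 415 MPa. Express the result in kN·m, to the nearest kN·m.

M_n ≈ 112 kN·m

T = A_s f_y = 830 × 415 = 344450 N = 344.45 kN.
From C = T: a = T/(0.85 f'_c b) = 344450/(0.85 × 32.6 × 585) = 21.25 mm.
M_n = T(d − a/2) = 344.45 kN × (335 − 10.625) mm = 111.73 kN·m.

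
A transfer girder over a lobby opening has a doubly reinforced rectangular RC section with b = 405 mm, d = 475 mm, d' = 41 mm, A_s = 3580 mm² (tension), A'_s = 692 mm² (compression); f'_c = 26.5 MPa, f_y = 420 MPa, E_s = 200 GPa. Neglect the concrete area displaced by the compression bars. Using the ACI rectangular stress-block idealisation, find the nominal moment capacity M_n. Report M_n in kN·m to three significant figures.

M_n ≈ 622 kN·m

Assume both tension and compression steel yield.
Net tension couple steel: A_s − A'_s = 2888 mm².
a = (A_s − A'_s) f_y / (0.85 f'_c b) = 1212960/(0.85 × 26.5 × 405) = 132.96 mm.
c = a/β₁ = 132.96/0.85 = 156.42 mm; ε'_s = 0.003(c − d')/c = 0.0022 ≥ f_y/E_s = 0.0021, so compression steel does yield.
M_n = (A_s − A'_s) f_y (d − a/2) + A'_s f_y (d − d') = [1212960 × (475 − 66.48) + 290640 × (475 − 41)] × 10⁻⁶ = 495.52 + 126.14 = 621.66 kN·m.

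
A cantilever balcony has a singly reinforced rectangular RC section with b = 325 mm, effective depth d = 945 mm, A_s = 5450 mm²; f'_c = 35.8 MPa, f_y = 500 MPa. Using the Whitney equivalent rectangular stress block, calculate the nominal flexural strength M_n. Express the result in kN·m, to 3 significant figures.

T = A_s f_y = 5450 × 500 = 2725000 N = 2725 kN.
From C = T: a = T/(0.85 f'_c b) = 2725000/(0.85 × 35.8 × 325) = 275.54 mm.
M_n = T(d − a/2) = 2725 kN × (945 − 137.77) mm = 2199.70 kN·m.

M_n ≈ 2200 kN·m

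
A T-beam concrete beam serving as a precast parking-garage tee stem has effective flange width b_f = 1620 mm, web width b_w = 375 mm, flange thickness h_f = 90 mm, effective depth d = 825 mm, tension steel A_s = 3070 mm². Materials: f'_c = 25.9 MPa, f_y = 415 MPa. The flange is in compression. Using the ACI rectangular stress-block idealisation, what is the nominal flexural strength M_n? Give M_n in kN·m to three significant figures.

M_n ≈ 1030 kN·m

Tension: T = A_s f_y = 3070 × 415 = 1274050 N.
Try a within the flange: a = T/(0.85 f'_c b_f) = 1274050/(0.85 × 25.9 × 1620) = 35.72 mm.
Since a = 35.72 ≤ h_f = 90 mm, the stress block lies entirely in the flange; analyse as a rectangular beam of width b_f.
M_n = T(d − a/2) = 1274050 × (825 − 17.86) = 1028.34 × 10⁶ N·mm.
M_n = 1028.34 kN·m.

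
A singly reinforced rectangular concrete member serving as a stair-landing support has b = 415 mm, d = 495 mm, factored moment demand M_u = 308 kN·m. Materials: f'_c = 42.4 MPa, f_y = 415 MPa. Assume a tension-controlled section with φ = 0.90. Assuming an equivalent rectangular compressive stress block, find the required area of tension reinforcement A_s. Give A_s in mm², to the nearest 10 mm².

A_s ≈ 1750 mm²

M_n = M_u/φ = 308/0.90 = 342.222 kN·m.
With M_n = 0.85 f'_c a b (d − a/2), solve the quadratic for a:
a = d − √(d² − 2M_n/(0.85 f'_c b)) = 495 − √(495² − 2 × 342.222×10⁶/(0.85 × 42.4 × 415)) = 48.61 mm.
A_s = 0.85 f'_c a b / f_y = 0.85 × 42.4 × 48.61 × 415 / 415 = 1751.9 mm².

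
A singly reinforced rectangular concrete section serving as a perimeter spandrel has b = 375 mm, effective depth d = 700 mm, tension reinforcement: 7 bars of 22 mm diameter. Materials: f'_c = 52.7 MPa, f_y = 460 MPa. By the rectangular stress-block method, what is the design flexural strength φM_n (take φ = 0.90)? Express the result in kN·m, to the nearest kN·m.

φM_n ≈ 731 kN·m

A_s = 7 × 380 = 2660 mm².
T = A_s f_y = 2660 × 460 = 1223600 N = 1223.6 kN.
From C = T: a = T/(0.85 f'_c b) = 1223600/(0.85 × 52.7 × 375) = 72.84 mm.
M_n = T(d − a/2) = 1223.6 kN × (700 − 36.42) mm = 811.96 kN·m.
φM_n = 0.90 × 811.96 = 730.76 kN·m.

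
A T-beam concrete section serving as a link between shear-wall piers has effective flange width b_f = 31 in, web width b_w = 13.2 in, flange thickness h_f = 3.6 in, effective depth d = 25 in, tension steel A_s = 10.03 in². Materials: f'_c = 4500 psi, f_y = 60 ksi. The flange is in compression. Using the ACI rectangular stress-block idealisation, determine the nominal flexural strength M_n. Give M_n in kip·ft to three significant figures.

Tension: T = A_s f_y = 10.03 × 60 = 601.8 kips.
Try a within the flange: a = T/(0.85 f'_c b_f) = 601.8/(0.85 × 4.5 × 31) = 5.075 in.
a = 5.075 > h_f = 3.6 in: the block extends into the web. Split into flange-overhang and web parts.
C_f = 0.85 f'_c (b_f − b_w) h_f = 0.85 × 4.5 × (31 − 13.2) × 3.6 = 245.1 kips.
Remaining web compression depth: a_w = (T − C_f)/(0.85 f'_c b_w) = (601.8 − 245.1)/(0.85 × 4.5 × 13.2) = 7.065 in.
M_n = C_f(d − h_f/2) + (T − C_f)(d − a_w/2) = 245.1 × (25 − 1.8) + 356.7 × (25 − 3.5325) = 5686.3 + 7657.5 = 13343.8 kip·in.
M_n = 13343.8/12 = 1111.98 kip·ft.

M_n ≈ 1110 kip·ft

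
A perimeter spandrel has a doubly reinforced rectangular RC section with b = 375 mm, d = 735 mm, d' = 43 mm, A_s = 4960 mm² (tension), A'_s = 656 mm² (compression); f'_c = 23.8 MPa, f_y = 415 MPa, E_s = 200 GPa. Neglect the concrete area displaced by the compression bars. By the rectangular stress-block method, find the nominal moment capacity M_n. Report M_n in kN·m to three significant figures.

Assume both tension and compression steel yield.
Net tension couple steel: A_s − A'_s = 4304 mm².
a = (A_s − A'_s) f_y / (0.85 f'_c b) = 1786160/(0.85 × 23.8 × 375) = 235.45 mm.
c = a/β₁ = 235.45/0.85 = 277.00 mm; ε'_s = 0.003(c − d')/c = 0.0025 ≥ f_y/E_s = 0.0021, so compression steel does yield.
M_n = (A_s − A'_s) f_y (d − a/2) + A'_s f_y (d − d') = [1786160 × (735 − 117.725) + 272240 × (735 − 43)] × 10⁻⁶ = 1102.55 + 188.39 = 1290.94 kN·m.

M_n ≈ 1290 kN·m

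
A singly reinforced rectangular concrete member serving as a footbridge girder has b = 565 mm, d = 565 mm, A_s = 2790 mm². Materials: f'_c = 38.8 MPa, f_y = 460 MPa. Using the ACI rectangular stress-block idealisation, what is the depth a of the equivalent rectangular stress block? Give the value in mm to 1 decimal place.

T = A_s f_y = 2790 × 460 = 1283400 N = 1283.4 kN.
Setting C = 0.85 f'_c a b equal to T: a = 1283400/(0.85 × 38.8 × 565) = 68.9 mm.

a ≈ 68.9 mm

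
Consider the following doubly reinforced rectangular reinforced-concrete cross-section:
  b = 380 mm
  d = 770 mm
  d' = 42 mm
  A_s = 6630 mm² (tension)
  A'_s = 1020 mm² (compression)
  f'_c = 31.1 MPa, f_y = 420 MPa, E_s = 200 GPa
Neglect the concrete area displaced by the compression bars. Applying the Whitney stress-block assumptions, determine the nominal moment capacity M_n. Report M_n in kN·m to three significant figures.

M_n ≈ 1850 kN·m

Assume both tension and compression steel yield.
Net tension couple steel: A_s − A'_s = 5610 mm².
a = (A_s − A'_s) f_y / (0.85 f'_c b) = 2356200/(0.85 × 31.1 × 380) = 234.56 mm.
c = a/β₁ = 234.56/0.828 = 283.29 mm; ε'_s = 0.003(c − d')/c = 0.0026 ≥ f_y/E_s = 0.0021, so compression steel does yield.
M_n = (A_s − A'_s) f_y (d − a/2) + A'_s f_y (d − d') = [2356200 × (770 − 117.28) + 428400 × (770 − 42)] × 10⁻⁶ = 1537.94 + 311.88 = 1849.82 kN·m.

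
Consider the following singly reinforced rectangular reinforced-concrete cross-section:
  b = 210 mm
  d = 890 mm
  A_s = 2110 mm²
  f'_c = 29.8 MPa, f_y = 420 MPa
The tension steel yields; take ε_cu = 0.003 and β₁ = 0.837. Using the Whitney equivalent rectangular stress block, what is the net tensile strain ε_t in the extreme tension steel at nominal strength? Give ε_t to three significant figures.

ε_t ≈ 0.0104

a = A_s f_y/(0.85 f'_c b) = 166.60 mm.
β₁ = 0.837, so c = a/β₁ = 166.60/0.837 = 199.04 mm.
From the linear strain diagram with ε_cu = 0.003: ε_t = 0.003 (d − c)/c = 0.003 × (890 − 199.04)/199.04 = 0.0104.
Since ε_t ≥ 0.005, the section is tension-controlled.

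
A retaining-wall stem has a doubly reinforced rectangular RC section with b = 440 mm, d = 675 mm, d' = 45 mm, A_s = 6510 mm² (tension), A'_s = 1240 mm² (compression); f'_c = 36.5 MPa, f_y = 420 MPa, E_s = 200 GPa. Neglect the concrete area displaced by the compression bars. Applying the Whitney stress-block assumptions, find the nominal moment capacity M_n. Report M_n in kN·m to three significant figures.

Assume both tension and compression steel yield.
Net tension couple steel: A_s − A'_s = 5270 mm².
a = (A_s − A'_s) f_y / (0.85 f'_c b) = 2213400/(0.85 × 36.5 × 440) = 162.14 mm.
c = a/β₁ = 162.14/0.789 = 205.50 mm; ε'_s = 0.003(c − d')/c = 0.0023 ≥ f_y/E_s = 0.0021, so compression steel does yield.
M_n = (A_s − A'_s) f_y (d − a/2) + A'_s f_y (d − d') = [2213400 × (675 − 81.07) + 520800 × (675 − 45)] × 10⁻⁶ = 1314.60 + 328.10 = 1642.70 kN·m.

M_n ≈ 1640 kN·m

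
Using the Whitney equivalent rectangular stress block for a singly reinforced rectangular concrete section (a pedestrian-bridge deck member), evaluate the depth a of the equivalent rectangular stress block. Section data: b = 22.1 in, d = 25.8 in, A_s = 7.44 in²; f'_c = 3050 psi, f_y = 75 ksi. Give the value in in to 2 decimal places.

T = A_s f_y = 7.44 × 75 = 558 kips.
a = T/(0.85 f'_c b) = 558/(0.85 × 3.05 × 22.1) = 9.74 in.

a ≈ 9.74 in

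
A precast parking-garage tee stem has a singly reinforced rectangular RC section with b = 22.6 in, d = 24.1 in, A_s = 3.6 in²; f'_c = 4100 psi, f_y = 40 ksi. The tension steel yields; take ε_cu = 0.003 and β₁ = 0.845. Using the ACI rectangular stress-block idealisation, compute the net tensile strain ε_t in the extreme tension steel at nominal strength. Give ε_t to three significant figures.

ε_t ≈ 0.0304

a = A_s f_y/(0.85 f'_c b) = 1.828 in.
β₁ = 0.845, so c = a/β₁ = 1.828/0.845 = 2.163 in.
From the linear strain diagram with ε_cu = 0.003: ε_t = 0.003 (d − c)/c = 0.003 × (24.1 − 2.163)/2.163 = 0.0304.
Since ε_t ≥ 0.005, the section is tension-controlled.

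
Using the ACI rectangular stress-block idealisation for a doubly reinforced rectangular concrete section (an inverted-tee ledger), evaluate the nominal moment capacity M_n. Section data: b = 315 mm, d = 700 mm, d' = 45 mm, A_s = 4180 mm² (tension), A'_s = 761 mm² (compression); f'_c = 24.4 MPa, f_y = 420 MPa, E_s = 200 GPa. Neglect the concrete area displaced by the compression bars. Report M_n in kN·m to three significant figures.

M_n ≈ 1060 kN·m

Assume both tension and compression steel yield.
Net tension couple steel: A_s − A'_s = 3419 mm².
a = (A_s − A'_s) f_y / (0.85 f'_c b) = 1435980/(0.85 × 24.4 × 315) = 219.80 mm.
c = a/β₁ = 219.80/0.85 = 258.59 mm; ε'_s = 0.003(c − d')/c = 0.0025 ≥ f_y/E_s = 0.0021, so compression steel does yield.
M_n = (A_s − A'_s) f_y (d − a/2) + A'_s f_y (d − d') = [1435980 × (700 − 109.9) + 319620 × (700 − 45)] × 10⁻⁶ = 847.37 + 209.35 = 1056.72 kN·m.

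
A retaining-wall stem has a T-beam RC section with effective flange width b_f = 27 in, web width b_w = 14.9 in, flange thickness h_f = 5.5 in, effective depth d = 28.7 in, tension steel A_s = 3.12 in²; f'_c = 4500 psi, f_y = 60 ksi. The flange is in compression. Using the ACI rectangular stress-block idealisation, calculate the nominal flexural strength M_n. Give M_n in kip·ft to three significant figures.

Tension: T = A_s f_y = 3.12 × 60 = 187.2 kips.
Try a within the flange: a = T/(0.85 f'_c b_f) = 187.2/(0.85 × 4.5 × 27) = 1.813 in.
Since a = 1.813 ≤ h_f = 5.5 in, the stress block lies entirely in the flange; analyse as a rectangular beam of width b_f.
M_n = T(d − a/2) = 187.2 × (28.7 − 0.9065) = 5202.9 kip·in.
M_n = 5202.9/12 = 433.58 kip·ft.

M_n ≈ 434 kip·ft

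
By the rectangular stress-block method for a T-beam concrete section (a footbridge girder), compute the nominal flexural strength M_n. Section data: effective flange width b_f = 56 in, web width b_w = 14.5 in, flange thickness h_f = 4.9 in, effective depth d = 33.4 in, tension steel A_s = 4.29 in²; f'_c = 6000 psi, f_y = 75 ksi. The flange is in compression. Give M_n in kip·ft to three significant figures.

Tension: T = A_s f_y = 4.29 × 75 = 321.75 kips.
Try a within the flange: a = T/(0.85 f'_c b_f) = 321.75/(0.85 × 6 × 56) = 1.127 in.
Since a = 1.127 ≤ h_f = 4.9 in, the stress block lies entirely in the flange; analyse as a rectangular beam of width b_f.
M_n = T(d − a/2) = 321.75 × (33.4 − 0.5635) = 10565.1 kip·in.
M_n = 10565.1/12 = 880.43 kip·ft.

M_n ≈ 880 kip·ft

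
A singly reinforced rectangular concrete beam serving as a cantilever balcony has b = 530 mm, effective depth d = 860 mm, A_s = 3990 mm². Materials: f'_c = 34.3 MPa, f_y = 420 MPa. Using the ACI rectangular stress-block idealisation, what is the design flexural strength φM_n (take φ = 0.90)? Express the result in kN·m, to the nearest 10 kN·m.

T = A_s f_y = 3990 × 420 = 1675800 N = 1675.8 kN.
From C = T: a = T/(0.85 f'_c b) = 1675800/(0.85 × 34.3 × 530) = 108.45 mm.
M_n = T(d − a/2) = 1675.8 kN × (860 − 54.225) mm = 1350.32 kN·m.
φM_n = 0.90 × 1350.32 = 1215.29 kN·m.

φM_n ≈ 1220 kN·m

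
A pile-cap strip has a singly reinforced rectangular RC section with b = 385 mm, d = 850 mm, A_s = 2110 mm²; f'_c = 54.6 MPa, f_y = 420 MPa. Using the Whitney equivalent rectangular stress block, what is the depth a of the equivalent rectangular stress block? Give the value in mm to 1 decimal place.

T = A_s f_y = 2110 × 420 = 886200 N = 886.2 kN.
Setting C = 0.85 f'_c a b equal to T: a = 886200/(0.85 × 54.6 × 385) = 49.6 mm.

a ≈ 49.6 mm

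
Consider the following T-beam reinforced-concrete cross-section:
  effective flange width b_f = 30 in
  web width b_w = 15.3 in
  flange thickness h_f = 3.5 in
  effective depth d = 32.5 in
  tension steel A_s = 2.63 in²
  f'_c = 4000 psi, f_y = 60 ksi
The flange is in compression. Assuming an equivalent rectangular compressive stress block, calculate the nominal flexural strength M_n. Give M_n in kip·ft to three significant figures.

Tension: T = A_s f_y = 2.63 × 60 = 157.8 kips.
Try a within the flange: a = T/(0.85 f'_c b_f) = 157.8/(0.85 × 4 × 30) = 1.547 in.
Since a = 1.547 ≤ h_f = 3.5 in, the stress block lies entirely in the flange; analyse as a rectangular beam of width b_f.
M_n = T(d − a/2) = 157.8 × (32.5 − 0.7735) = 5006.4 kip·in.
M_n = 5006.4/12 = 417.20 kip·ft.

M_n ≈ 417 kip·ft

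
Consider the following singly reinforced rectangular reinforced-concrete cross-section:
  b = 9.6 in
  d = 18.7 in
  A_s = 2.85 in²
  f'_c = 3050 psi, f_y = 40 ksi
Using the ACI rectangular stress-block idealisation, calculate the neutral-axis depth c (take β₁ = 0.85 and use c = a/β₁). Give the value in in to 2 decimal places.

c ≈ 5.39 in

T = A_s f_y = 2.85 × 40 = 114 kips.
a = T/(0.85 f'_c b) = 114/(0.85 × 3.05 × 9.6) = 4.5805 in.
With β₁ = 0.85, c = a/β₁ = 4.5805/0.85 = 5.39 in.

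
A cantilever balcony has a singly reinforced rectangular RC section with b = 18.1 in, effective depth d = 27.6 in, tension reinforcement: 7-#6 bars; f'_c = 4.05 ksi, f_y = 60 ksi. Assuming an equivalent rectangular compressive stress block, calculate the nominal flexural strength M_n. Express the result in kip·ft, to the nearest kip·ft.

M_n ≈ 402 kip·ft

A_s = 7 × 0.44 = 3.08 in².
T = A_s f_y = 3.08 × 60 = 184.8 kips.
a = T/(0.85 f'_c b) = 184.8/(0.85 × 4.05 × 18.1) = 2.966 in.
M_n = T(d − a/2) = 184.8 × (27.6 − 1.483) = 4826.4 kip·in = 4826.4/12 = 402.20 kip·ft.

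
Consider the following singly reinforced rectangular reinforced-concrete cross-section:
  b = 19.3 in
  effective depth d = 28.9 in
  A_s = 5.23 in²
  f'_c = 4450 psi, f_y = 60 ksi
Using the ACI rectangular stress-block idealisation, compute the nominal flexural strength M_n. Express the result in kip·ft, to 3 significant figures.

T = A_s f_y = 5.23 × 60 = 313.8 kips.
a = T/(0.85 f'_c b) = 313.8/(0.85 × 4.45 × 19.3) = 4.298 in.
M_n = T(d − a/2) = 313.8 × (28.9 − 2.149) = 8394.5 kip·in = 8394.5/12 = 699.54 kip·ft.

M_n ≈ 700 kip·ft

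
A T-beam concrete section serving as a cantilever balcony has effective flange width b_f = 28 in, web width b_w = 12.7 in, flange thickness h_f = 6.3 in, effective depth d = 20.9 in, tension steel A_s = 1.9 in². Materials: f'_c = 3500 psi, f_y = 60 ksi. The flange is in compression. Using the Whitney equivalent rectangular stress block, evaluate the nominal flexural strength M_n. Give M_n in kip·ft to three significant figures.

Tension: T = A_s f_y = 1.9 × 60 = 114 kips.
Try a within the flange: a = T/(0.85 f'_c b_f) = 114/(0.85 × 3.5 × 28) = 1.369 in.
Since a = 1.369 ≤ h_f = 6.3 in, the stress block lies entirely in the flange; analyse as a rectangular beam of width b_f.
M_n = T(d − a/2) = 114 × (20.9 − 0.6845) = 2304.6 kip·in.
M_n = 2304.6/12 = 192.05 kip·ft.

M_n ≈ 192 kip·ft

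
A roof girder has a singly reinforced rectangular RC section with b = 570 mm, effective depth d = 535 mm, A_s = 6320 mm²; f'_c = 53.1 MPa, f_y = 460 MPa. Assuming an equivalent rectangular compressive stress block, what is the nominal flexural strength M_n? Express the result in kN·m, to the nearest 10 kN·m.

T = A_s f_y = 6320 × 460 = 2907200 N = 2907.2 kN.
From C = T: a = T/(0.85 f'_c b) = 2907200/(0.85 × 53.1 × 570) = 113.00 mm.
M_n = T(d − a/2) = 2907.2 kN × (535 − 56.5) mm = 1391.10 kN·m.

M_n ≈ 1390 kN·m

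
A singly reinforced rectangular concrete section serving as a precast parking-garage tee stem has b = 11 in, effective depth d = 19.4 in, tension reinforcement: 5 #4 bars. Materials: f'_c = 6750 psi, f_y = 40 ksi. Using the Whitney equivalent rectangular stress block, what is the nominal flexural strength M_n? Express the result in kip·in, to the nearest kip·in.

A_s = 5 × 0.2 = 1 in².
T = A_s f_y = 1 × 40 = 40 kips.
a = T/(0.85 f'_c b) = 40/(0.85 × 6.75 × 11) = 0.634 in.
M_n = T(d − a/2) = 40 × (19.4 − 0.317) = 763.3 kip·in.

M_n ≈ 763 kip·in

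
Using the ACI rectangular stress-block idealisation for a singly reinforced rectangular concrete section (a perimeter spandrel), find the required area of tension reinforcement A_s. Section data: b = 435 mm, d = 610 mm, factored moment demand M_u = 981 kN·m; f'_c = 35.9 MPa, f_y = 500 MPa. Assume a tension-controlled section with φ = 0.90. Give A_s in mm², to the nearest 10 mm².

M_n = M_u/φ = 981/0.90 = 1090 kN·m.
With M_n = 0.85 f'_c a b (d − a/2), solve the quadratic for a:
a = d − √(d² − 2M_n/(0.85 f'_c b)) = 610 − √(610² − 2 × 1090×10⁶/(0.85 × 35.9 × 435)) = 154.07 mm.
A_s = 0.85 f'_c a b / f_y = 0.85 × 35.9 × 154.07 × 435 / 500 = 4090.3 mm².

A_s ≈ 4090 mm²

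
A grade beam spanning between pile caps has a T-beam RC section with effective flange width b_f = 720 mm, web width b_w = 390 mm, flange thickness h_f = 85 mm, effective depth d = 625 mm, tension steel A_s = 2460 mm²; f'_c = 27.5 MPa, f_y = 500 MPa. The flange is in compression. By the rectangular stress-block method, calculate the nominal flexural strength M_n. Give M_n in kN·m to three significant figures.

M_n ≈ 724 kN·m

Tension: T = A_s f_y = 2460 × 500 = 1230000 N.
Try a within the flange: a = T/(0.85 f'_c b_f) = 1230000/(0.85 × 27.5 × 720) = 73.08 mm.
Since a = 73.08 ≤ h_f = 85 mm, the stress block lies entirely in the flange; analyse as a rectangular beam of width b_f.
M_n = T(d − a/2) = 1230000 × (625 − 36.54) = 723.81 × 10⁶ N·mm.
M_n = 723.81 kN·m.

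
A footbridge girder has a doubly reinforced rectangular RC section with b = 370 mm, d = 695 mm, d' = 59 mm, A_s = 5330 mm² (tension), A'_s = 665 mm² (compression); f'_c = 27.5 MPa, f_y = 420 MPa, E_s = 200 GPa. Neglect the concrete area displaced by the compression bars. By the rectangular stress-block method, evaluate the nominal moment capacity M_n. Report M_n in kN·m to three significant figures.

Assume both tension and compression steel yield.
Net tension couple steel: A_s − A'_s = 4665 mm².
a = (A_s − A'_s) f_y / (0.85 f'_c b) = 1959300/(0.85 × 27.5 × 370) = 226.54 mm.
c = a/β₁ = 226.54/0.85 = 266.52 mm; ε'_s = 0.003(c − d')/c = 0.0023 ≥ f_y/E_s = 0.0021, so compression steel does yield.
M_n = (A_s − A'_s) f_y (d − a/2) + A'_s f_y (d − d') = [1959300 × (695 − 113.27) + 279300 × (695 − 59)] × 10⁻⁶ = 1139.78 + 177.63 = 1317.41 kN·m.

M_n ≈ 1320 kN·m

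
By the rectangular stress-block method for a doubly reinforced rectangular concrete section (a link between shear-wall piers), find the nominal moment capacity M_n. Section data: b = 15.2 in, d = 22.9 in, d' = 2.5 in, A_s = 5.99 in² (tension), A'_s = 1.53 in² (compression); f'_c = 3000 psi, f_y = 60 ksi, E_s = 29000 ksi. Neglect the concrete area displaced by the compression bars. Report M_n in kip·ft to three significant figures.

Assume both steels yield.
a = (A_s − A'_s) f_y/(0.85 f'_c b) = (5.99 − 1.53) × 60/(0.85 × 3 × 15.2) = 6.904 in.
c = a/β₁ = 6.904/0.85 = 8.122 in; ε'_s = 0.003(c − d')/c = 0.0021 ≥ ε_y = 0.0021, so the compression steel yields.
M_n = (A_s − A'_s) f_y (d − a/2) + A'_s f_y (d − d') = 267.6 × (22.9 − 3.452) + 91.8 × (22.9 − 2.5) = 5204.3 + 1872.7 = 7077.0 kip·in = 7077.0/12 = 589.75 kip·ft.

M_n ≈ 590 kip·ft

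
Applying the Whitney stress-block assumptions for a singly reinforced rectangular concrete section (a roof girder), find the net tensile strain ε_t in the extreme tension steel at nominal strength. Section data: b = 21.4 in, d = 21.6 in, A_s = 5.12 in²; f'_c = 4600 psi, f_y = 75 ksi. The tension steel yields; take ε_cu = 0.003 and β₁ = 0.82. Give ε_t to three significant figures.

ε_t ≈ 0.00858

a = A_s f_y/(0.85 f'_c b) = 4.589 in.
β₁ = 0.82, so c = a/β₁ = 4.589/0.82 = 5.596 in.
From the linear strain diagram with ε_cu = 0.003: ε_t = 0.003 (d − c)/c = 0.003 × (21.6 − 5.596)/5.596 = 0.00858.
Since ε_t ≥ 0.005, the section is tension-controlled.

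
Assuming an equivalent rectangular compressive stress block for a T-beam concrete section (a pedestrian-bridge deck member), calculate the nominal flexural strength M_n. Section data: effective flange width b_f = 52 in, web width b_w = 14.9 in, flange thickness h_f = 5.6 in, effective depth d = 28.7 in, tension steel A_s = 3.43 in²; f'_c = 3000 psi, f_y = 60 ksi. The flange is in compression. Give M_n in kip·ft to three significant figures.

M_n ≈ 479 kip·ft

Tension: T = A_s f_y = 3.43 × 60 = 205.8 kips.
Try a within the flange: a = T/(0.85 f'_c b_f) = 205.8/(0.85 × 3 × 52) = 1.552 in.
Since a = 1.552 ≤ h_f = 5.6 in, the stress block lies entirely in the flange; analyse as a rectangular beam of width b_f.
M_n = T(d − a/2) = 205.8 × (28.7 − 0.776) = 5746.8 kip·in.
M_n = 5746.8/12 = 478.90 kip·ft.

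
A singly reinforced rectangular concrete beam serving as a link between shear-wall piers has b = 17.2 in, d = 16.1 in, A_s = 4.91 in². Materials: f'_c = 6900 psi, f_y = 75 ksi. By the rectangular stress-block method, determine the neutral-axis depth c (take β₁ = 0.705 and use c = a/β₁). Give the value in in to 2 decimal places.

c ≈ 5.18 in

T = A_s f_y = 4.91 × 75 = 368.25 kips.
a = T/(0.85 f'_c b) = 368.25/(0.85 × 6.9 × 17.2) = 3.6504 in.
With β₁ = 0.705, c = a/β₁ = 3.6504/0.705 = 5.18 in.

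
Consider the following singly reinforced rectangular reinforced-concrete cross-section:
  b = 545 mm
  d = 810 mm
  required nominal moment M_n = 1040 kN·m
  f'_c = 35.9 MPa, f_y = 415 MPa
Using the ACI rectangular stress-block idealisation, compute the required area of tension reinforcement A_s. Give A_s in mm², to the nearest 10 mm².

A_s ≈ 3260 mm²

With M_n = 0.85 f'_c a b (d − a/2), solve the quadratic for a:
a = d − √(d² − 2M_n/(0.85 f'_c b)) = 810 − √(810² − 2 × 1040×10⁶/(0.85 × 35.9 × 545)) = 81.28 mm.
A_s = 0.85 f'_c a b / f_y = 0.85 × 35.9 × 81.28 × 545 / 415 = 3257.2 mm².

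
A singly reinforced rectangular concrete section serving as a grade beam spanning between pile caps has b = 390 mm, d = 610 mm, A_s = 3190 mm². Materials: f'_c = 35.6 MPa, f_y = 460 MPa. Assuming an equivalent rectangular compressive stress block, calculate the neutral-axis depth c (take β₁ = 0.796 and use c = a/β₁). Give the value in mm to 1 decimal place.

c ≈ 156.2 mm

T = A_s f_y = 3190 × 460 = 1467400 N = 1467.4 kN.
Setting C = 0.85 f'_c a b equal to T: a = 1467400/(0.85 × 35.6 × 390) = 124.341 mm.
With β₁ = 0.796, c = a/β₁ = 124.341/0.796 = 156.2 mm.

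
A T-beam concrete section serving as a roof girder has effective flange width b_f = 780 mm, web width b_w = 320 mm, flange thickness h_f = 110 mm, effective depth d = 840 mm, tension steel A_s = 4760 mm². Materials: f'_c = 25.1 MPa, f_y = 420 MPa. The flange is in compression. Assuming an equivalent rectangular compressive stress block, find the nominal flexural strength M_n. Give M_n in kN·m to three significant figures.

M_n ≈ 1560 kN·m

Tension: T = A_s f_y = 4760 × 420 = 1999200 N.
Try a within the flange: a = T/(0.85 f'_c b_f) = 1999200/(0.85 × 25.1 × 780) = 120.13 mm.
a = 120.13 > h_f = 110 mm: the block extends into the web. Split into flange-overhang and web parts.
C_f = 0.85 f'_c (b_f − b_w) h_f = 0.85 × 25.1 × (780 − 320) × 110 = 1079551 N.
Remaining web compression depth: a_w = (T − C_f)/(0.85 f'_c b_w) = (1999200 − 1079551)/(0.85 × 25.1 × 320) = 134.70 mm.
M_n = C_f(d − h_f/2) + (T − C_f)(d − a_w/2) = 1079551 × (840 − 55) + 919649 × (840 − 67.35) = 847.45 + 710.57 = 1558.02 × 10⁶ N·mm.
M_n = 1558.02 kN·m.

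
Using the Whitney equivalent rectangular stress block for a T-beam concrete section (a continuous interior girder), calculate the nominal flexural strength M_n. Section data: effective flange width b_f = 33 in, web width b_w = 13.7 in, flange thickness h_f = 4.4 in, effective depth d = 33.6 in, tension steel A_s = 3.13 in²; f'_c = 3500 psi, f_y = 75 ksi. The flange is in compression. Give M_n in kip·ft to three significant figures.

Tension: T = A_s f_y = 3.13 × 75 = 234.75 kips.
Try a within the flange: a = T/(0.85 f'_c b_f) = 234.75/(0.85 × 3.5 × 33) = 2.391 in.
Since a = 2.391 ≤ h_f = 4.4 in, the stress block lies entirely in the flange; analyse as a rectangular beam of width b_f.
M_n = T(d − a/2) = 234.75 × (33.6 − 1.1955) = 7607.0 kip·in.
M_n = 7607.0/12 = 633.92 kip·ft.

M_n ≈ 634 kip·ft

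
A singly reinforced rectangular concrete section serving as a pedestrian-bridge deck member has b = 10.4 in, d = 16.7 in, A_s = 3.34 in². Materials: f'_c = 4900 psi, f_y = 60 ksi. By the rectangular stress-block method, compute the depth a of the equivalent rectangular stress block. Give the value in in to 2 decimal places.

T = A_s f_y = 3.34 × 60 = 200.4 kips.
a = T/(0.85 f'_c b) = 200.4/(0.85 × 4.9 × 10.4) = 4.63 in.

a ≈ 4.63 in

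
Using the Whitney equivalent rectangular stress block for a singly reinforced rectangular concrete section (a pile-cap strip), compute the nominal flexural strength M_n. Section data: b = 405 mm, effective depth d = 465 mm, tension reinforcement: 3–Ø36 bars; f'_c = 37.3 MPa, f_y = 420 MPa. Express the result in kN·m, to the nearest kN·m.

M_n ≈ 532 kN·m

A_s = 3 × 1018 = 3054 mm².
T = A_s f_y = 3054 × 420 = 1282680 N = 1282.68 kN.
From C = T: a = T/(0.85 f'_c b) = 1282680/(0.85 × 37.3 × 405) = 99.89 mm.
M_n = T(d − a/2) = 1282.68 kN × (465 − 49.945) mm = 532.38 kN·m.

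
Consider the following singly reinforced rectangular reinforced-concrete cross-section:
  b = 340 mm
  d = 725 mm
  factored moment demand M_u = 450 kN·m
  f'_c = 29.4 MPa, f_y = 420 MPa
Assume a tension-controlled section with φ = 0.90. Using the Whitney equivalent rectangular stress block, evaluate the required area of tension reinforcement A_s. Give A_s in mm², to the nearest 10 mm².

M_n = M_u/φ = 450/0.90 = 500 kN·m.
With M_n = 0.85 f'_c a b (d − a/2), solve the quadratic for a:
a = d − √(d² − 2M_n/(0.85 f'_c b)) = 725 − √(725² − 2 × 500×10⁶/(0.85 × 29.4 × 340)) = 86.31 mm.
A_s = 0.85 f'_c a b / f_y = 0.85 × 29.4 × 86.31 × 340 / 420 = 1746.1 mm².

A_s ≈ 1750 mm²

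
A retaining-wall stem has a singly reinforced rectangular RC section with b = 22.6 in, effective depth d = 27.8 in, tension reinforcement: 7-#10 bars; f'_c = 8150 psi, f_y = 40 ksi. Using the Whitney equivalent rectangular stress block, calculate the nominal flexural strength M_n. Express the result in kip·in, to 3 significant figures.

A_s = 7 × 1.27 = 8.89 in².
T = A_s f_y = 8.89 × 40 = 355.6 kips.
a = T/(0.85 f'_c b) = 355.6/(0.85 × 8.15 × 22.6) = 2.271 in.
M_n = T(d − a/2) = 355.6 × (27.8 − 1.1355) = 9481.9 kip·in.

M_n ≈ 9480 kip·in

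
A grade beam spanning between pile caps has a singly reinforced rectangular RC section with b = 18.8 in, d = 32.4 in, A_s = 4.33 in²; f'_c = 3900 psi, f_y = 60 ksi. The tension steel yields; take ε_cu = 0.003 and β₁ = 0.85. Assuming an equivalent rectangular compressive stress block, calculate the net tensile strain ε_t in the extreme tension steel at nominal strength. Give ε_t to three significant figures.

a = A_s f_y/(0.85 f'_c b) = 4.169 in.
β₁ = 0.85, so c = a/β₁ = 4.169/0.85 = 4.905 in.
From the linear strain diagram with ε_cu = 0.003: ε_t = 0.003 (d − c)/c = 0.003 × (32.4 − 4.905)/4.905 = 0.0168.
Since ε_t ≥ 0.005, the section is tension-controlled.

ε_t ≈ 0.0168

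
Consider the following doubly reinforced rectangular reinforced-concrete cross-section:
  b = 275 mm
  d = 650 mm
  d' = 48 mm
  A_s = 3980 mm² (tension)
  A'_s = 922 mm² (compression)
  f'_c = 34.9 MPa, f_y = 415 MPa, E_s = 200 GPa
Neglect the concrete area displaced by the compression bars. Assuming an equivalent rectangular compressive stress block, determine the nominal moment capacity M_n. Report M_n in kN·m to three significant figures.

Assume both tension and compression steel yield.
Net tension couple steel: A_s − A'_s = 3058 mm².
a = (A_s − A'_s) f_y / (0.85 f'_c b) = 1269070/(0.85 × 34.9 × 275) = 155.56 mm.
c = a/β₁ = 155.56/0.801 = 194.21 mm; ε'_s = 0.003(c − d')/c = 0.0023 ≥ f_y/E_s = 0.0021, so compression steel does yield.
M_n = (A_s − A'_s) f_y (d − a/2) + A'_s f_y (d − d') = [1269070 × (650 − 77.78) + 382630 × (650 − 48)] × 10⁻⁶ = 726.19 + 230.34 = 956.53 kN·m.

M_n ≈ 957 kN·m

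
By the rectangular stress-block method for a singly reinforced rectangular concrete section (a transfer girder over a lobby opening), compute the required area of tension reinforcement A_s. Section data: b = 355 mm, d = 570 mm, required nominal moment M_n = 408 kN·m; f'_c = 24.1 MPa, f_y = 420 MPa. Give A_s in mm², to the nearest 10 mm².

With M_n = 0.85 f'_c a b (d − a/2), solve the quadratic for a:
a = d − √(d² − 2M_n/(0.85 f'_c b)) = 570 − √(570² − 2 × 408×10⁶/(0.85 × 24.1 × 355)) = 108.82 mm.
A_s = 0.85 f'_c a b / f_y = 0.85 × 24.1 × 108.82 × 355 / 420 = 1884.2 mm².

A_s ≈ 1880 mm²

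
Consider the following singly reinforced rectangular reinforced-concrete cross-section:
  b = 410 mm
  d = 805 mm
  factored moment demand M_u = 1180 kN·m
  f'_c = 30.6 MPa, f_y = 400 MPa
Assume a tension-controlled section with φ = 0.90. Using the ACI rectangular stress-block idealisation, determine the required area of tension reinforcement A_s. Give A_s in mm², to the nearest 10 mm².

M_n = M_u/φ = 1180/0.90 = 1311.11 kN·m.
With M_n = 0.85 f'_c a b (d − a/2), solve the quadratic for a:
a = d − √(d² − 2M_n/(0.85 f'_c b)) = 805 − √(805² − 2 × 1311.11×10⁶/(0.85 × 30.6 × 410)) = 170.86 mm.
A_s = 0.85 f'_c a b / f_y = 0.85 × 30.6 × 170.86 × 410 / 400 = 4555.2 mm².

A_s ≈ 4560 mm²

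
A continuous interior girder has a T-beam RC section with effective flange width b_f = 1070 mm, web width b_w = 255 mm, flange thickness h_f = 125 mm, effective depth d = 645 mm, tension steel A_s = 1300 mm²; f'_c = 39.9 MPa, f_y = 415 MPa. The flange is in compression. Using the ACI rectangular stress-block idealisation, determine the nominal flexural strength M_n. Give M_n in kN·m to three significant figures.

Tension: T = A_s f_y = 1300 × 415 = 539500 N.
Try a within the flange: a = T/(0.85 f'_c b_f) = 539500/(0.85 × 39.9 × 1070) = 14.87 mm.
Since a = 14.87 ≤ h_f = 125 mm, the stress block lies entirely in the flange; analyse as a rectangular beam of width b_f.
M_n = T(d − a/2) = 539500 × (645 − 7.435) = 343.97 × 10⁶ N·mm.
M_n = 343.97 kN·m.

M_n ≈ 344 kN·m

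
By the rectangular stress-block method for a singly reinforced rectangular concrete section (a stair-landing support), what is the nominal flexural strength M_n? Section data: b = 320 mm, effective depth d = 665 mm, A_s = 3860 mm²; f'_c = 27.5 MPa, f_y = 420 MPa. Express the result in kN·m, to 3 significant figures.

T = A_s f_y = 3860 × 420 = 1621200 N = 1621.2 kN.
From C = T: a = T/(0.85 f'_c b) = 1621200/(0.85 × 27.5 × 320) = 216.74 mm.
M_n = T(d − a/2) = 1621.2 kN × (665 − 108.37) mm = 902.41 kN·m.

M_n ≈ 902 kN·m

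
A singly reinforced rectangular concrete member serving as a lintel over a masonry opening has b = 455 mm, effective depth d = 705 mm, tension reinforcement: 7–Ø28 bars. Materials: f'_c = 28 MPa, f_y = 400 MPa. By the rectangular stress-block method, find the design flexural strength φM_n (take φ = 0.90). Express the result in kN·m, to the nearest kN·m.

A_s = 7 × 616 = 4312 mm².
T = A_s f_y = 4312 × 400 = 1724800 N = 1724.8 kN.
From C = T: a = T/(0.85 f'_c b) = 1724800/(0.85 × 28 × 455) = 159.28 mm.
M_n = T(d − a/2) = 1724.8 kN × (705 − 79.64) mm = 1078.62 kN·m.
φM_n = 0.90 × 1078.62 = 970.76 kN·m.

φM_n ≈ 971 kN·m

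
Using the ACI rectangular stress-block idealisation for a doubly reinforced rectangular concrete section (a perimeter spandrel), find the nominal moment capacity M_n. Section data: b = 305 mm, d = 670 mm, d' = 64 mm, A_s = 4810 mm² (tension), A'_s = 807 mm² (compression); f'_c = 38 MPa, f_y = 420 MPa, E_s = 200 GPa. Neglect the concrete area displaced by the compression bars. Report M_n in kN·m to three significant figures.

Assume both tension and compression steel yield.
Net tension couple steel: A_s − A'_s = 4003 mm².
a = (A_s − A'_s) f_y / (0.85 f'_c b) = 1681260/(0.85 × 38 × 305) = 170.66 mm.
c = a/β₁ = 170.66/0.779 = 219.08 mm; ε'_s = 0.003(c − d')/c = 0.0021 ≥ f_y/E_s = 0.0021, so compression steel does yield.
M_n = (A_s − A'_s) f_y (d − a/2) + A'_s f_y (d − d') = [1681260 × (670 − 85.33) + 338940 × (670 − 64)] × 10⁻⁶ = 982.98 + 205.40 = 1188.38 kN·m.

M_n ≈ 1190 kN·m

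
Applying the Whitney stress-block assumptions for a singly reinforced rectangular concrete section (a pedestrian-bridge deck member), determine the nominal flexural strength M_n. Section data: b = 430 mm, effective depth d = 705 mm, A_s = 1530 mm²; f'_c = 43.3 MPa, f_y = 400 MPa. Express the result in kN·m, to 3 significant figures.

T = A_s f_y = 1530 × 400 = 612000 N = 612 kN.
From C = T: a = T/(0.85 f'_c b) = 612000/(0.85 × 43.3 × 430) = 38.67 mm.
M_n = T(d − a/2) = 612 kN × (705 − 19.335) mm = 419.63 kN·m.

M_n ≈ 420 kN·m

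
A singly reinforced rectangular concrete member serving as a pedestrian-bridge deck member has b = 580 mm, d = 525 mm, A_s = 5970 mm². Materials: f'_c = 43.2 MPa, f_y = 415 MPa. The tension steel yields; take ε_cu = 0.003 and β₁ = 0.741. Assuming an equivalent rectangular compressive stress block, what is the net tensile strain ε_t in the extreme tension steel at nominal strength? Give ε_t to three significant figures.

ε_t ≈ 0.00703

a = A_s f_y/(0.85 f'_c b) = 116.33 mm.
β₁ = 0.741, so c = a/β₁ = 116.33/0.741 = 156.99 mm.
From the linear strain diagram with ε_cu = 0.003: ε_t = 0.003 (d − c)/c = 0.003 × (525 − 156.99)/156.99 = 0.00703.
Since ε_t ≥ 0.005, the section is tension-controlled.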